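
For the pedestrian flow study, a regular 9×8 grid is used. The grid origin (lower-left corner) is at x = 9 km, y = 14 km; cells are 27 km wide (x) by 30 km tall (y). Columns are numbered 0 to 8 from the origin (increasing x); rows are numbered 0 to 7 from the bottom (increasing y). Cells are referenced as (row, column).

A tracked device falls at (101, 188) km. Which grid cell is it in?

Column index: ⌊(101 − 9) / 27⌋ = ⌊3.407⌋ = 3
Row offset from origin: ⌊(188 − 14) / 30⌋ = ⌊5.800⌋ = 5 → row 5

(5, 3)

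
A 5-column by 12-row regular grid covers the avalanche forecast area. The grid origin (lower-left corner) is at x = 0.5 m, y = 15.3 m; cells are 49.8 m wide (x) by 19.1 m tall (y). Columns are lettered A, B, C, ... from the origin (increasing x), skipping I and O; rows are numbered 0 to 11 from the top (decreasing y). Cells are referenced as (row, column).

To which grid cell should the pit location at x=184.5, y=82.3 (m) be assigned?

Column index: ⌊(184.5 − 0.5) / 49.8⌋ = ⌊3.695⌋ = 3 → column D
Row offset from origin: ⌊(82.3 − 15.3) / 19.1⌋ = ⌊3.508⌋ = 3 → row 8 (counted from top)

(8, D)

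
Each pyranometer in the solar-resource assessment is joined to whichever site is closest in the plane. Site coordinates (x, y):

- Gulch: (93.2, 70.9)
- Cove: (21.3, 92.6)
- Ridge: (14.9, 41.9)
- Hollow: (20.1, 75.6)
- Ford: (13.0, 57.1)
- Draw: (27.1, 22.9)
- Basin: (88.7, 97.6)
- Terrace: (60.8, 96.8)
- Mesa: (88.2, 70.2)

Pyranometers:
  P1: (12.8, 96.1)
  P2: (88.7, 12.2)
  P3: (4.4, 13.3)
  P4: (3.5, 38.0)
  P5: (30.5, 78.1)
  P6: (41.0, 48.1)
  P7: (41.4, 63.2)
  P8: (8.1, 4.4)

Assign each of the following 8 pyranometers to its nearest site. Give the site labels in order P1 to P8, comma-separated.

Cove, Mesa, Draw, Ridge, Hollow, Ridge, Hollow, Draw

P1 → Cove (d²=84.50)
P2 → Mesa (d²=3364.25)
P3 → Draw (d²=607.45)
P4 → Ridge (d²=145.17)
P5 → Hollow (d²=114.41)
P6 → Ridge (d²=719.65)
P7 → Hollow (d²=607.45)
P8 → Draw (d²=703.25)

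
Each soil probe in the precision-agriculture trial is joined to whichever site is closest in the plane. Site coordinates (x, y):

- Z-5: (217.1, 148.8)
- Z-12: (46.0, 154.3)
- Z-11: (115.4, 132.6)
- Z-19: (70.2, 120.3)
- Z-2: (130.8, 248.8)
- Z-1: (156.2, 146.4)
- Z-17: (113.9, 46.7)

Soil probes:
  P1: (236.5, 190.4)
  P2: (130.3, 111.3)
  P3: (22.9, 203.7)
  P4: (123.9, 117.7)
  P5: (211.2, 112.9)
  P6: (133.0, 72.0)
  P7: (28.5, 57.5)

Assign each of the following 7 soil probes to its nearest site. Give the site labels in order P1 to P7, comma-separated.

P1 → Z-5 (d²=2106.92)
P2 → Z-11 (d²=675.70)
P3 → Z-12 (d²=2973.97)
P4 → Z-11 (d²=294.26)
P5 → Z-5 (d²=1323.62)
P6 → Z-17 (d²=1004.90)
P7 → Z-19 (d²=5682.73)

Z-5, Z-11, Z-12, Z-11, Z-5, Z-17, Z-19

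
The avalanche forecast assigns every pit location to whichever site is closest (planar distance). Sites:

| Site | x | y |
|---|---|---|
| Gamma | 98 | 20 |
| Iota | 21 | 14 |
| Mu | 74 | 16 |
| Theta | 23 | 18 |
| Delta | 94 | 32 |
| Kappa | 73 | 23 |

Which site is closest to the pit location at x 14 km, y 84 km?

Squared distances to each site:
Gamma: 11152.000; Iota: 4949.000; Mu: 8224.000; Theta: 4437.000; Delta: 9104.000; Kappa: 7202.000.
Minimum at Theta.

Theta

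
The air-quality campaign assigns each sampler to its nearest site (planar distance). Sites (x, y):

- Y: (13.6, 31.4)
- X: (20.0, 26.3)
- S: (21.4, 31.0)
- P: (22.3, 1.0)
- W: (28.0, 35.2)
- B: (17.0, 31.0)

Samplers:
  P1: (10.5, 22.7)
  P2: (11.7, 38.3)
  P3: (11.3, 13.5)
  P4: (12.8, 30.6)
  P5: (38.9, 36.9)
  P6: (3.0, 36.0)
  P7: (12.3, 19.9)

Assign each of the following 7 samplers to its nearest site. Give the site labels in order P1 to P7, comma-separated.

Y, Y, X, Y, W, Y, X

P1 → Y (d²=85.30)
P2 → Y (d²=51.22)
P3 → X (d²=239.53)
P4 → Y (d²=1.28)
P5 → W (d²=121.70)
P6 → Y (d²=133.52)
P7 → X (d²=100.25)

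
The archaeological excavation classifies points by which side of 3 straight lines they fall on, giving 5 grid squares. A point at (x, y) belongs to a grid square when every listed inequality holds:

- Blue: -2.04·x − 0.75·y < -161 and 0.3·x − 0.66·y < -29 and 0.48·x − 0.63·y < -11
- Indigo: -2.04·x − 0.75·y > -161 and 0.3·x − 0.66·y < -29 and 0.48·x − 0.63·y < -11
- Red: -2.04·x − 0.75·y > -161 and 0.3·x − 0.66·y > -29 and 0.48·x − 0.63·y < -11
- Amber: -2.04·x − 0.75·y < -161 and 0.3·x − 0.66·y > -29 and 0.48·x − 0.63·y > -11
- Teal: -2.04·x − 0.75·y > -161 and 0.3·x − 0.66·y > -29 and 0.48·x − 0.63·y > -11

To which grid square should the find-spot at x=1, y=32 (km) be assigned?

-2.04·1 − 0.75·32 = -26.040, which is > -161
0.3·1 − 0.66·32 = -20.820, which is > -29
0.48·1 − 0.63·32 = -19.680, which is < -11
This sign pattern matches Red.

Red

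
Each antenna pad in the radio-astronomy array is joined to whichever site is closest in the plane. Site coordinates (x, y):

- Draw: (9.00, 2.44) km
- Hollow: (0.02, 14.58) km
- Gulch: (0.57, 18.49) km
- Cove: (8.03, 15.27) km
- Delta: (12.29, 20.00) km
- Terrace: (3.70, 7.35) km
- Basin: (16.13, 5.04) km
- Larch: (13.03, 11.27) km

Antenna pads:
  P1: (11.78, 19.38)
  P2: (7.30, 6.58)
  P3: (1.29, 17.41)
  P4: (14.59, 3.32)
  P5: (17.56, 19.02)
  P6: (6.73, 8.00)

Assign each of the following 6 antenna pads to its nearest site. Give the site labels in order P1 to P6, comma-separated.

P1 → Delta (d²=0.64)
P2 → Terrace (d²=13.55)
P3 → Gulch (d²=1.68)
P4 → Basin (d²=5.33)
P5 → Delta (d²=28.73)
P6 → Terrace (d²=9.60)

Delta, Terrace, Gulch, Basin, Delta, Terrace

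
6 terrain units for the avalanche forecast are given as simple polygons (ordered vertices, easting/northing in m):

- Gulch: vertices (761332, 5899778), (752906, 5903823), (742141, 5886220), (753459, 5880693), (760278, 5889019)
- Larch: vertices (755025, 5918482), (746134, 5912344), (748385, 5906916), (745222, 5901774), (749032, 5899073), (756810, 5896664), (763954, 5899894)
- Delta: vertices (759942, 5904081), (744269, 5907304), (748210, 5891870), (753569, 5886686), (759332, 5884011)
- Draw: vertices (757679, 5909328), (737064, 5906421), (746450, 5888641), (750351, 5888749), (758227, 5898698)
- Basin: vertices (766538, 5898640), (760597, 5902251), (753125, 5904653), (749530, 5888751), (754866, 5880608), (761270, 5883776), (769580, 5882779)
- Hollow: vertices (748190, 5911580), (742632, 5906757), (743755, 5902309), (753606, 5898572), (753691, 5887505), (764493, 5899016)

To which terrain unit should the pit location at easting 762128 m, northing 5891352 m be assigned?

Cast a ray rightward from (762128, 5891352). For each polygon, the edges (by vertex number in listed order) whose endpoints lie on opposite sides of northing = 5891352, where each meets that height, and whether that is right or left of the point:
Gulch: 2–3 at easting≈745279.4 (left), 5–1 at easting≈760506.6 (left) → 0 crossings.
Larch: no edge straddles that height → 0 crossings.
Delta: 3–4 at easting≈748745.5 (left), 5–1 at easting≈759555.1 (left) → 0 crossings.
Draw: 2–3 at easting≈745018.9 (left), 4–5 at easting≈752411.6 (left) → 0 crossings.
Basin: 3–4 at easting≈750118.0 (left), 7–1 at easting≈767935.8 (right) → 1 crossing.
Hollow: 4–5 at easting≈753661.5 (left), 5–6 at easting≈757301.1 (left) → 0 crossings.
Only Basin has an odd count, so the point is inside Basin.

Basin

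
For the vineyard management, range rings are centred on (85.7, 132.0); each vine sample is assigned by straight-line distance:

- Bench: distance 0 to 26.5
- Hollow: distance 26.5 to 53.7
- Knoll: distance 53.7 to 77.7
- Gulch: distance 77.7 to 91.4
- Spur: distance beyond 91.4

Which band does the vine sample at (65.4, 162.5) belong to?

Distance = √((65.4−85.7)² + (162.5−132.0)²) = √(412.090 + 930.250) = 36.638.
26.5 ≤ 36.638 < 53.7 → Hollow.

Hollow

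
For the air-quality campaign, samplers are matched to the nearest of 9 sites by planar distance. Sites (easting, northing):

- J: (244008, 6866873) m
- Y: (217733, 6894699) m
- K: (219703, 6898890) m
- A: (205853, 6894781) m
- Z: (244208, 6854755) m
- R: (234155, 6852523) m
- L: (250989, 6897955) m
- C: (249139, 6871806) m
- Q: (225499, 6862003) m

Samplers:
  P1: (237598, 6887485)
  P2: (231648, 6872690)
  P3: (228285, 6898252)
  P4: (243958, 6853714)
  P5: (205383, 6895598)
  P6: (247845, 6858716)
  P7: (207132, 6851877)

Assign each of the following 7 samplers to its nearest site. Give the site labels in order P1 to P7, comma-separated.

P1 → L (d²=288939781.00)
P2 → Q (d²=152022170.00)
P3 → K (d²=74057768.00)
P4 → Z (d²=1146181.00)
P5 → A (d²=888389.00)
P6 → Z (d²=28917290.00)
P7 → Q (d²=439882565.00)

L, Q, K, Z, A, Z, Q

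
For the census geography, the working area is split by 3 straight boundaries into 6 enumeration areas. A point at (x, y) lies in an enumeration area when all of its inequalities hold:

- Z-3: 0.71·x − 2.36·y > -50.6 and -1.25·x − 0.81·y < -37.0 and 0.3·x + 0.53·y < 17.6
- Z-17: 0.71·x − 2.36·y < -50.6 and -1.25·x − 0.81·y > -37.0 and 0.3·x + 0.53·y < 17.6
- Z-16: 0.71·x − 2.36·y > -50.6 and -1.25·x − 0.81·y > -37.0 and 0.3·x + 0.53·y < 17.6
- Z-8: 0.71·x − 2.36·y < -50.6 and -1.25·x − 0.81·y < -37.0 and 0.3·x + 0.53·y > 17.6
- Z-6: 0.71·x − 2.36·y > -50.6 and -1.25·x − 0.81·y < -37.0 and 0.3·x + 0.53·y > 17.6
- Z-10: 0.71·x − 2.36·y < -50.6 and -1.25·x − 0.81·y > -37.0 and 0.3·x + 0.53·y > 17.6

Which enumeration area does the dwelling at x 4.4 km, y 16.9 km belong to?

Z-16

0.71·4.4 − 2.36·16.9 = -36.760, which is > -50.6
-1.25·4.4 − 0.81·16.9 = -19.189, which is > -37.0
0.3·4.4 + 0.53·16.9 = 10.277, which is < 17.6
This sign pattern matches Z-16.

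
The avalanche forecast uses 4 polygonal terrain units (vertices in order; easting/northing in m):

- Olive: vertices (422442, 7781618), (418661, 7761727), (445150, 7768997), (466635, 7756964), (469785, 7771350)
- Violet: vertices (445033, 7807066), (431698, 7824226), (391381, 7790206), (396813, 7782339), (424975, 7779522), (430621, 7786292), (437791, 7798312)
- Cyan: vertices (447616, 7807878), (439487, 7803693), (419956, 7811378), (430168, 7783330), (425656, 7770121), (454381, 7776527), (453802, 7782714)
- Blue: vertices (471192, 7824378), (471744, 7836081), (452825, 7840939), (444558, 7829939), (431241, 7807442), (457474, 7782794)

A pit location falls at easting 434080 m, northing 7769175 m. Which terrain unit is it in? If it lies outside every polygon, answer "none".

Cast a ray rightward from (434080, 7769175). For each polygon, the edges (by vertex number in listed order) whose endpoints lie on opposite sides of northing = 7769175, where each meets that height, and whether that is right or left of the point:
Olive: 1–2 at easting≈420076.8 (left), 4–5 at easting≈469308.8 (right) → 1 crossing.
Violet: no edge straddles that height → 0 crossings.
Cyan: no edge straddles that height → 0 crossings.
Blue: no edge straddles that height → 0 crossings.
Only Olive has an odd count, so the point is inside Olive.

Olive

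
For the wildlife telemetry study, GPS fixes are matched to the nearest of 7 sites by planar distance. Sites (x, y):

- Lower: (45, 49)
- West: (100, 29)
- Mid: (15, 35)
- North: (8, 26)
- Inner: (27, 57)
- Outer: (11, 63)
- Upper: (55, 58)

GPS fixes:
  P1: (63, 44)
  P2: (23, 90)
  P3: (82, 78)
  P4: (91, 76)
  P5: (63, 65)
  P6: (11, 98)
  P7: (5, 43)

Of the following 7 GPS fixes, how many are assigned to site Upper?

P1 → Upper
P2 → Outer
P3 → Upper
P4 → Upper
P5 → Upper
P6 → Outer
P7 → Mid
4 of the 7 go to Upper.

4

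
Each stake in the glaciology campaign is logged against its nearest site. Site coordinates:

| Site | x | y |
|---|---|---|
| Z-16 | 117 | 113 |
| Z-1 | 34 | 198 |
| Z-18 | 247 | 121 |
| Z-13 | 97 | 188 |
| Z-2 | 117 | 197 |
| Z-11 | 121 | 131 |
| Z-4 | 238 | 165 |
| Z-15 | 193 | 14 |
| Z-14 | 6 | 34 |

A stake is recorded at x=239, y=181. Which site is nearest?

Z-4

Squared distances to each site:
Z-16: 19508.000; Z-1: 42314.000; Z-18: 3664.000; Z-13: 20213.000; Z-2: 15140.000; Z-11: 16424.000; Z-4: 257.000; Z-15: 30005.000; Z-14: 75898.000.
Minimum at Z-4.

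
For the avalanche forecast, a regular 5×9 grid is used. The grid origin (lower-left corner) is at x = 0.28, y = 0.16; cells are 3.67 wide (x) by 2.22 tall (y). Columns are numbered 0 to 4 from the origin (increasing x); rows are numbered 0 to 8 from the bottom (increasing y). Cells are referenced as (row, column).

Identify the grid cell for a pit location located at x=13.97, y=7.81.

(3, 3)

Column index: ⌊(13.97 − 0.28) / 3.67⌋ = ⌊3.730⌋ = 3
Row offset from origin: ⌊(7.81 − 0.16) / 2.22⌋ = ⌊3.446⌋ = 3 → row 3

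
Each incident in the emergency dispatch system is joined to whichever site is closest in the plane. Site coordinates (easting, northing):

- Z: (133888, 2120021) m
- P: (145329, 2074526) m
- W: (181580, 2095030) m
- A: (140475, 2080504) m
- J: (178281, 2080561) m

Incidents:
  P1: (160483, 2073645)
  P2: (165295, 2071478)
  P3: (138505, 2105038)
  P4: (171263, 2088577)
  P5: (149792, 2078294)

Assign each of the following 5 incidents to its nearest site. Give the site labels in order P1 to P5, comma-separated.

P, J, Z, J, P

P1 → P (d²=230419877.00)
P2 → J (d²=251137085.00)
P3 → Z (d²=245806978.00)
P4 → J (d²=113508580.00)
P5 → P (d²=34116193.00)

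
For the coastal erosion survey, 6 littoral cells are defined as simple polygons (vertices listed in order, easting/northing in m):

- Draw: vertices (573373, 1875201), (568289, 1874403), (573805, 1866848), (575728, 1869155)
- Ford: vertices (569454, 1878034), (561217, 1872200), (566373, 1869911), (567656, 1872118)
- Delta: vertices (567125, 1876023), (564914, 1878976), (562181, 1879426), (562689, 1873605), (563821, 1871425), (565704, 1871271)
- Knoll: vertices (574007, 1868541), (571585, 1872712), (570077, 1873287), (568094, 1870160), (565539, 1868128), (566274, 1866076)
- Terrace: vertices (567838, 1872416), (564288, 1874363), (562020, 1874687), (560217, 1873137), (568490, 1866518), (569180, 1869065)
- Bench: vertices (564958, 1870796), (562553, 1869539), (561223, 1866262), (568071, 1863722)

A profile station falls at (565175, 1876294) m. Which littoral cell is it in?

Delta

Cast a ray rightward from (565175, 1876294). For each polygon, the edges (by vertex number in listed order) whose endpoints lie on opposite sides of northing = 1876294, where each meets that height, and whether that is right or left of the point:
Draw: no edge straddles that height → 0 crossings.
Ford: 1–2 at easting≈566997.3 (right), 4–1 at easting≈568925.2 (right) → 2 crossings.
Delta: 1–2 at easting≈566922.1 (right), 3–4 at easting≈562454.3 (left) → 1 crossing.
Knoll: no edge straddles that height → 0 crossings.
Terrace: no edge straddles that height → 0 crossings.
Bench: no edge straddles that height → 0 crossings.
Only Delta has an odd count, so the point is inside Delta.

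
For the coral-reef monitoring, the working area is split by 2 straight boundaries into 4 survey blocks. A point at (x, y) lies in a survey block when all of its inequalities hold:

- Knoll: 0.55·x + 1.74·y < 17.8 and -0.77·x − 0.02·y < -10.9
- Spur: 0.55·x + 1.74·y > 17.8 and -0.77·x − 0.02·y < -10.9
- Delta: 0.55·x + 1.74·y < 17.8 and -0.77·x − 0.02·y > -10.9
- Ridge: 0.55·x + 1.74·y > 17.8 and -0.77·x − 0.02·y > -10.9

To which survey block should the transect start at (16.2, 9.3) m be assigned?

0.55·16.2 + 1.74·9.3 = 25.092, which is > 17.8
-0.77·16.2 − 0.02·9.3 = -12.660, which is < -10.9
This sign pattern matches Spur.

Spur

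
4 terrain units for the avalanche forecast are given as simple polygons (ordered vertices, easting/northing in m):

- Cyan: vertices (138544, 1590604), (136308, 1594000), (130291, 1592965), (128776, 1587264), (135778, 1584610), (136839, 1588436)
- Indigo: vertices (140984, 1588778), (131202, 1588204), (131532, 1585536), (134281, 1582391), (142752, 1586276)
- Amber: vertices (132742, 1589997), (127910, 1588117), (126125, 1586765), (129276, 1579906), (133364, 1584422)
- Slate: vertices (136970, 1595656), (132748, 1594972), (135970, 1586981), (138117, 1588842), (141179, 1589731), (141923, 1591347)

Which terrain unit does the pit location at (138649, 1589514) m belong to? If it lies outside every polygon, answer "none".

Cast a ray rightward from (138649, 1589514). For each polygon, the edges (by vertex number in listed order) whose endpoints lie on opposite sides of northing = 1589514, where each meets that height, and whether that is right or left of the point:
Cyan: 3–4 at easting≈129373.9 (left), 6–1 at easting≈137686.8 (left) → 0 crossings.
Indigo: no edge straddles that height → 0 crossings.
Amber: 1–2 at easting≈131500.6 (left), 5–1 at easting≈132795.9 (left) → 0 crossings.
Slate: 2–3 at easting≈134948.7 (left), 4–5 at easting≈140431.6 (right) → 1 crossing.
Only Slate has an odd count, so the point is inside Slate.

Slate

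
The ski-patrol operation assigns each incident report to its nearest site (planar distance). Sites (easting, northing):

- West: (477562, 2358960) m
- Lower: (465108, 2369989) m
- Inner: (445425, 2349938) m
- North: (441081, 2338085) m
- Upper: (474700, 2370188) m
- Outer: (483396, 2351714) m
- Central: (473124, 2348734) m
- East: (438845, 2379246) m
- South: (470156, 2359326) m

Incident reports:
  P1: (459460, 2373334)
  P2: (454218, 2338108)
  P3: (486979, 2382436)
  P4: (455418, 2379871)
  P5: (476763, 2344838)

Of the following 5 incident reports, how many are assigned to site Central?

1

P1 → Lower
P2 → North
P3 → Upper
P4 → Lower
P5 → Central
1 of the 5 goes to Central.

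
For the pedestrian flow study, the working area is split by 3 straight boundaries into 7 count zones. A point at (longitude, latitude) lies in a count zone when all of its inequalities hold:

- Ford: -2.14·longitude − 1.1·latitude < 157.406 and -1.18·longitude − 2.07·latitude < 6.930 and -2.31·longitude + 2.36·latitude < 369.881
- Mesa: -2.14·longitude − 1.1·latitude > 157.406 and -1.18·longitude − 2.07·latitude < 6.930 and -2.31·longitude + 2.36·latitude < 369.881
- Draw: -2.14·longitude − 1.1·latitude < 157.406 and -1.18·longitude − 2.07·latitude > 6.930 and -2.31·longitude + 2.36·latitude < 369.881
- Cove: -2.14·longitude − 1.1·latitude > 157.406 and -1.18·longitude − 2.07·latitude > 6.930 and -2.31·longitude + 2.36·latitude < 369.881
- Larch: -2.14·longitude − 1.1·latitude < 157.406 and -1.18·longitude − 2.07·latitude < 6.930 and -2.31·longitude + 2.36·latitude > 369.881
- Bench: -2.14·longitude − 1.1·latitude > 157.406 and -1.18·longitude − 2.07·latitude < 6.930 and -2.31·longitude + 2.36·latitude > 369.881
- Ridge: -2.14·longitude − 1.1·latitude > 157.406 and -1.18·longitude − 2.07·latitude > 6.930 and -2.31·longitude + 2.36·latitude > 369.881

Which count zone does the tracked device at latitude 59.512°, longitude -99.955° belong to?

Larch

-2.14·-99.955 − 1.1·59.512 = 148.441, which is < 157.406
-1.18·-99.955 − 2.07·59.512 = -5.243, which is < 6.930
-2.31·-99.955 + 2.36·59.512 = 371.344, which is > 369.881
This sign pattern matches Larch.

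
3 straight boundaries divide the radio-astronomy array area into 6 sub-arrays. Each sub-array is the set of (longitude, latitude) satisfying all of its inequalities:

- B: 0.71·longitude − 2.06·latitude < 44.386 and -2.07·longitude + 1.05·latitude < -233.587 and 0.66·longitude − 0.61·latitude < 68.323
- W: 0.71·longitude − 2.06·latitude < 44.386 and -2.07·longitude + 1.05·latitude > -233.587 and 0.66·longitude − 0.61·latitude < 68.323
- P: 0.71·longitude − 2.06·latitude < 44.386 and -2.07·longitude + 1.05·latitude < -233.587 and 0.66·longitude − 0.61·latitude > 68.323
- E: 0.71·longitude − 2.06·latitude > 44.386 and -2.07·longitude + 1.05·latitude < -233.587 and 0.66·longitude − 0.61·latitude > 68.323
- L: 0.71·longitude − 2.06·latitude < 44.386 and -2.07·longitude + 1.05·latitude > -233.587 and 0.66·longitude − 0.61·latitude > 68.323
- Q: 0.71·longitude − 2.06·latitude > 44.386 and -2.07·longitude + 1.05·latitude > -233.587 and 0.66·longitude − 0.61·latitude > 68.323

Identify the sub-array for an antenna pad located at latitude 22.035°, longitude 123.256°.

0.71·123.256 − 2.06·22.035 = 42.120, which is < 44.386
-2.07·123.256 + 1.05·22.035 = -232.003, which is > -233.587
0.66·123.256 − 0.61·22.035 = 67.908, which is < 68.323
This sign pattern matches W.

W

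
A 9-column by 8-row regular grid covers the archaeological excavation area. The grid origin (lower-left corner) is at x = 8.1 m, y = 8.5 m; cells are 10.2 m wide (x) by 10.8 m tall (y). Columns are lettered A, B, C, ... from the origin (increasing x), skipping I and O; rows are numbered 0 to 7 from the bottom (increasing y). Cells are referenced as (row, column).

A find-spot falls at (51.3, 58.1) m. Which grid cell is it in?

(4, E)

Column index: ⌊(51.3 − 8.1) / 10.2⌋ = ⌊4.235⌋ = 4 → column E
Row offset from origin: ⌊(58.1 − 8.5) / 10.8⌋ = ⌊4.593⌋ = 4 → row 4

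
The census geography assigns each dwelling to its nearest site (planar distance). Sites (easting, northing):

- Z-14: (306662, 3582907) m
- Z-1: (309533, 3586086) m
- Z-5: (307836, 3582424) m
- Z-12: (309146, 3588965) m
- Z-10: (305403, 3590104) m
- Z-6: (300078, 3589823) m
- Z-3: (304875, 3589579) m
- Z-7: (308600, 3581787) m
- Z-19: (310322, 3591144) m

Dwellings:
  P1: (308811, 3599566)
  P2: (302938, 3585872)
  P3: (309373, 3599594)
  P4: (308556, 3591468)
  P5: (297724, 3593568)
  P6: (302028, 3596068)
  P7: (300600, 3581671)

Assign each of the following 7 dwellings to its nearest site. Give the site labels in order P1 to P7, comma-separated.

P1 → Z-19 (d²=73213205.00)
P2 → Z-3 (d²=17493818.00)
P3 → Z-19 (d²=72303101.00)
P4 → Z-19 (d²=3223732.00)
P5 → Z-6 (d²=19566341.00)
P6 → Z-6 (d²=42802525.00)
P7 → Z-14 (d²=38275540.00)

Z-19, Z-3, Z-19, Z-19, Z-6, Z-6, Z-14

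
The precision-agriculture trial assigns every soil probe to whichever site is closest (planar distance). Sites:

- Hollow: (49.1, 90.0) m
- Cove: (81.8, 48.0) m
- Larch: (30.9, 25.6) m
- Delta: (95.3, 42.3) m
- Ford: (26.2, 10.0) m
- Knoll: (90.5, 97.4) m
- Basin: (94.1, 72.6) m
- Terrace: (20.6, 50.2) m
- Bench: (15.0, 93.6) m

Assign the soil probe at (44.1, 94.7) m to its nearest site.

Hollow

Squared distances to each site:
Hollow: 47.090; Cove: 3602.180; Larch: 4949.050; Delta: 5367.200; Ford: 7494.500; Knoll: 2160.250; Basin: 2988.410; Terrace: 2532.500; Bench: 848.020.
Minimum at Hollow.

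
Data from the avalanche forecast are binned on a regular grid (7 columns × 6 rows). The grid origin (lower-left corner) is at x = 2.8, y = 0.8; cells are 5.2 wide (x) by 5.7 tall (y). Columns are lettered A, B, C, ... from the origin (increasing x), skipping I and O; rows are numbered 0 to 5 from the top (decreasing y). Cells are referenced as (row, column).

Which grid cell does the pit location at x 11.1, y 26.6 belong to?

Column index: ⌊(11.1 − 2.8) / 5.2⌋ = ⌊1.596⌋ = 1 → column B
Row offset from origin: ⌊(26.6 − 0.8) / 5.7⌋ = ⌊4.526⌋ = 4 → row 1 (counted from top)

(1, B)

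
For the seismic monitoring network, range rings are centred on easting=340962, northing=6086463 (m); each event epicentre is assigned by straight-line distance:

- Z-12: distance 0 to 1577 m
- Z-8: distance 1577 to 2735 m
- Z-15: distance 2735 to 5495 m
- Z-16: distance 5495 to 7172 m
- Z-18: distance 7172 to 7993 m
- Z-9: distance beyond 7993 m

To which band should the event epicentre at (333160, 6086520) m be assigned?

Z-18

Distance = √((333160−340962)² + (6086520−6086463)²) = √(60871204.000 + 3249.000) = 7802.208 m.
7172 ≤ 7802.208 < 7993 → Z-18.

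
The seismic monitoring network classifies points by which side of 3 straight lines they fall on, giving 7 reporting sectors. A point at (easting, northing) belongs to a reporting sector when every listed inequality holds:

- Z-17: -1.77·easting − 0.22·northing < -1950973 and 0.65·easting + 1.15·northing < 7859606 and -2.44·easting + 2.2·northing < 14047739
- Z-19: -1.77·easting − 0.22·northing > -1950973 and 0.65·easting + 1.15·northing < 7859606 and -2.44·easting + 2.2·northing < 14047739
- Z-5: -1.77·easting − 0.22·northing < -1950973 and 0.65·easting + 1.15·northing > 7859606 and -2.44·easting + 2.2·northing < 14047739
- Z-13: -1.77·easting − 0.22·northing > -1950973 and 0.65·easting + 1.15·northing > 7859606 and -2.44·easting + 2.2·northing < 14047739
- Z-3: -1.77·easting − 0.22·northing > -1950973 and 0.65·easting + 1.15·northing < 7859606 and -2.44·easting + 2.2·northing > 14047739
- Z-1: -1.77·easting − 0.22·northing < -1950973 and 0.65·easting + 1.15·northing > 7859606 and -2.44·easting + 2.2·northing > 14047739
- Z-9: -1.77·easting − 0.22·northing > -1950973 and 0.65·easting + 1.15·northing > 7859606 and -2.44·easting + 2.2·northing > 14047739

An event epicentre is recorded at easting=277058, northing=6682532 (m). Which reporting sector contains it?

-1.77·277058 − 0.22·6682532 = -1960549.700, which is < -1950973
0.65·277058 + 1.15·6682532 = 7864999.500, which is > 7859606
-2.44·277058 + 2.2·6682532 = 14025548.880, which is < 14047739
This sign pattern matches Z-5.

Z-5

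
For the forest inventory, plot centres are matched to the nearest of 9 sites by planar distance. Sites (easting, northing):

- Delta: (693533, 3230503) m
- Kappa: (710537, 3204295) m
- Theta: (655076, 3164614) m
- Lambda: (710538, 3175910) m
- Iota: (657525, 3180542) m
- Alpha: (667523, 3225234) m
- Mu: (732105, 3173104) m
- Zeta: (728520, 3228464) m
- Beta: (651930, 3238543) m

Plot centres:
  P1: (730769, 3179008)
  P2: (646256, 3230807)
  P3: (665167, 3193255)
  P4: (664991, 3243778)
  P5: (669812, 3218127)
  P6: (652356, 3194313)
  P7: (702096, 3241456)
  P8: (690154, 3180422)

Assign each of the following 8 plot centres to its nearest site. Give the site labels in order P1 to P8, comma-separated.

P1 → Mu (d²=36642112.00)
P2 → Beta (d²=92039972.00)
P3 → Iota (d²=220020533.00)
P4 → Beta (d²=197994946.00)
P5 → Alpha (d²=55748970.00)
P6 → Iota (d²=216359002.00)
P7 → Delta (d²=193293178.00)
P8 → Lambda (d²=435865600.00)

Mu, Beta, Iota, Beta, Alpha, Iota, Delta, Lambda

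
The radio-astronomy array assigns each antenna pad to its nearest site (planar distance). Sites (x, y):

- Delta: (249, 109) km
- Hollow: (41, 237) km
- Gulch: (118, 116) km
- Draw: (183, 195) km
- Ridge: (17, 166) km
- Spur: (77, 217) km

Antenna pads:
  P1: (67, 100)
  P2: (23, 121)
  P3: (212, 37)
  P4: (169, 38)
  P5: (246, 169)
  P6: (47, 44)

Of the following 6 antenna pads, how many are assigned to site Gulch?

P1 → Gulch
P2 → Ridge
P3 → Delta
P4 → Gulch
P5 → Delta
P6 → Gulch
3 of the 6 go to Gulch.

3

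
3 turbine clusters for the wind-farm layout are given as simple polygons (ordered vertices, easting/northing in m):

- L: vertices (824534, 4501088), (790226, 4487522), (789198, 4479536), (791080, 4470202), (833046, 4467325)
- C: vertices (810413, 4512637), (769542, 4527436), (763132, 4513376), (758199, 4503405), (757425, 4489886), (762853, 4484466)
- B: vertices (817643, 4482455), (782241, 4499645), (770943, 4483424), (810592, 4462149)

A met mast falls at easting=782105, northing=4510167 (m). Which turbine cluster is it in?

C

Cast a ray rightward from (782105, 4510167). For each polygon, the edges (by vertex number in listed order) whose endpoints lie on opposite sides of northing = 4510167, where each meets that height, and whether that is right or left of the point:
L: no edge straddles that height → 0 crossings.
C: 3–4 at easting≈761544.4 (left), 6–1 at easting≈806243.0 (right) → 1 crossing.
B: no edge straddles that height → 0 crossings.
Only C has an odd count, so the point is inside C.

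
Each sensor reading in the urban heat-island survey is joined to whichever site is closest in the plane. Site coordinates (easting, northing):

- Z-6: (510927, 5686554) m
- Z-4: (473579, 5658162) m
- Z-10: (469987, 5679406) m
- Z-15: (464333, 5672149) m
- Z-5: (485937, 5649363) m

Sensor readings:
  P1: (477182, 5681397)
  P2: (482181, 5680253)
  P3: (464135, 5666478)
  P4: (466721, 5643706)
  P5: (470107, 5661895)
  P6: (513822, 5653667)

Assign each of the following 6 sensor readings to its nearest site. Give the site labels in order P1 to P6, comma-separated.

Z-10, Z-10, Z-15, Z-4, Z-4, Z-5

P1 → Z-10 (d²=55732106.00)
P2 → Z-10 (d²=149411045.00)
P3 → Z-15 (d²=32199445.00)
P4 → Z-4 (d²=256008100.00)
P5 → Z-4 (d²=25990073.00)
P6 → Z-5 (d²=796097641.00)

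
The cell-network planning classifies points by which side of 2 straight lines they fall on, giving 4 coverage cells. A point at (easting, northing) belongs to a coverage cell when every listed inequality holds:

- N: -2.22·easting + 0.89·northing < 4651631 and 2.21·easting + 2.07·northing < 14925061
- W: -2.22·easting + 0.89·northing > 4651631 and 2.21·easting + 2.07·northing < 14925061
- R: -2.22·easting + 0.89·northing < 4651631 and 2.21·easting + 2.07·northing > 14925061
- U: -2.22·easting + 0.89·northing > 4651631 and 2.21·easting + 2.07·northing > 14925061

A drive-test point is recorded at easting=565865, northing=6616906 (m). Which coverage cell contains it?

-2.22·565865 + 0.89·6616906 = 4632826.040, which is < 4651631
2.21·565865 + 2.07·6616906 = 14947557.070, which is > 14925061
This sign pattern matches R.

R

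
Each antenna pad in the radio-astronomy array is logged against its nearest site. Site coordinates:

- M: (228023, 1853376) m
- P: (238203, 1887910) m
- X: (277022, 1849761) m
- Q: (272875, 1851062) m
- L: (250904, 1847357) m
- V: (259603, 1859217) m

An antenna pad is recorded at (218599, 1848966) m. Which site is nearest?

Squared distances to each site:
M: 108259876.000; P: 1900951952.000; X: 3413878954.000; Q: 2950277392.000; L: 1046201906.000; V: 1786411017.000.
Minimum at M.

M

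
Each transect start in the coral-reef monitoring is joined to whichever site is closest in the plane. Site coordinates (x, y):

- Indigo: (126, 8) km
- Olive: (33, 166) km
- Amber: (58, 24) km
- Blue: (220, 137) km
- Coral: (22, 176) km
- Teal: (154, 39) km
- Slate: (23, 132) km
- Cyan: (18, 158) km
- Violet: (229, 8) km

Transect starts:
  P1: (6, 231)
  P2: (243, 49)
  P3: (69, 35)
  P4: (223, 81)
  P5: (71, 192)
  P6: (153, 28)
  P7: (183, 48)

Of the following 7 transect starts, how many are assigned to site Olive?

P1 → Coral
P2 → Violet
P3 → Amber
P4 → Blue
P5 → Olive
P6 → Teal
P7 → Teal
1 of the 7 goes to Olive.

1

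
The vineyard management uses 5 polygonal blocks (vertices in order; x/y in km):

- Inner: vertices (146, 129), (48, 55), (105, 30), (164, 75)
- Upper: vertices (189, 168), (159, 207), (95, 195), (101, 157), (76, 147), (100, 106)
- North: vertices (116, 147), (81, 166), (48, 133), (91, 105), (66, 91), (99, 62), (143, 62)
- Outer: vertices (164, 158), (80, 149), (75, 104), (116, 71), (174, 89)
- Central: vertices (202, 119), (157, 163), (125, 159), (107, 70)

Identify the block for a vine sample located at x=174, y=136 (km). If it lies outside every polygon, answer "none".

Cast a ray rightward from (174, 136). For each polygon, the edges (by vertex number in listed order) whose endpoints lie on opposite sides of y = 136, where each meets that height, and whether that is right or left of the point:
Inner: no edge straddles that height → 0 crossings.
Upper: 5–6 at x≈82.4 (left), 6–1 at x≈143.1 (left) → 0 crossings.
North: 2–3 at x≈51.0 (left), 7–1 at x≈119.5 (left) → 0 crossings.
Outer: 2–3 at x≈78.6 (left), 5–1 at x≈167.2 (left) → 0 crossings.
Central: 1–2 at x≈184.6 (right), 3–4 at x≈120.3 (left) → 1 crossing.
Only Central has an odd count, so the point is inside Central.

Central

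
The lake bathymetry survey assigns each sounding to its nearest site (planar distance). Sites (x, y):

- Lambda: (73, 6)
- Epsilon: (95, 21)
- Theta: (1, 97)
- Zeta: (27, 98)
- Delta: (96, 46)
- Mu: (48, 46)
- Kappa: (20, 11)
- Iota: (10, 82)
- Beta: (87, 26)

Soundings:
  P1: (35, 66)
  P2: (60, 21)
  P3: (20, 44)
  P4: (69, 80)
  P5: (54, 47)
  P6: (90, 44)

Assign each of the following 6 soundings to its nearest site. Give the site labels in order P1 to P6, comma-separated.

P1 → Mu (d²=569.00)
P2 → Lambda (d²=394.00)
P3 → Mu (d²=788.00)
P4 → Mu (d²=1597.00)
P5 → Mu (d²=37.00)
P6 → Delta (d²=40.00)

Mu, Lambda, Mu, Mu, Mu, Delta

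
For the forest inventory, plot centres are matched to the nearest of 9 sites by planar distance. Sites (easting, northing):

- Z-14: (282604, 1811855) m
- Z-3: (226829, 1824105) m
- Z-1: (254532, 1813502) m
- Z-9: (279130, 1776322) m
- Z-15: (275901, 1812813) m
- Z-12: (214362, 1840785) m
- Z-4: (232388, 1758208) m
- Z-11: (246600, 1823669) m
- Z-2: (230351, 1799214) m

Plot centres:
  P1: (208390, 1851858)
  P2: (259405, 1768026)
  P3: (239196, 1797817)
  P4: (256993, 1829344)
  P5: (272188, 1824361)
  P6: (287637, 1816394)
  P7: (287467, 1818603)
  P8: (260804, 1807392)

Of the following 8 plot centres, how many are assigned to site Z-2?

P1 → Z-12
P2 → Z-9
P3 → Z-2
P4 → Z-11
P5 → Z-15
P6 → Z-14
P7 → Z-14
P8 → Z-1
1 of the 8 goes to Z-2.

1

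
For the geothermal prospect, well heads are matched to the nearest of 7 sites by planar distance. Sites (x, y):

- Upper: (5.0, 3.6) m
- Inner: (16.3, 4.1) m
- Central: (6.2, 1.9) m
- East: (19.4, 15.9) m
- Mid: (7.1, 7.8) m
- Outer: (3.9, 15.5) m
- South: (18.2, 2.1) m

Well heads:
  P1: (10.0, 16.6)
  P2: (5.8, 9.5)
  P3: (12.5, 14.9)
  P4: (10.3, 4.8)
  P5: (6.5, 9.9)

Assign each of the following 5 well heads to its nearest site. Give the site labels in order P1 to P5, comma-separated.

P1 → Outer (d²=38.42)
P2 → Mid (d²=4.58)
P3 → East (d²=48.61)
P4 → Mid (d²=19.24)
P5 → Mid (d²=4.77)

Outer, Mid, East, Mid, Mid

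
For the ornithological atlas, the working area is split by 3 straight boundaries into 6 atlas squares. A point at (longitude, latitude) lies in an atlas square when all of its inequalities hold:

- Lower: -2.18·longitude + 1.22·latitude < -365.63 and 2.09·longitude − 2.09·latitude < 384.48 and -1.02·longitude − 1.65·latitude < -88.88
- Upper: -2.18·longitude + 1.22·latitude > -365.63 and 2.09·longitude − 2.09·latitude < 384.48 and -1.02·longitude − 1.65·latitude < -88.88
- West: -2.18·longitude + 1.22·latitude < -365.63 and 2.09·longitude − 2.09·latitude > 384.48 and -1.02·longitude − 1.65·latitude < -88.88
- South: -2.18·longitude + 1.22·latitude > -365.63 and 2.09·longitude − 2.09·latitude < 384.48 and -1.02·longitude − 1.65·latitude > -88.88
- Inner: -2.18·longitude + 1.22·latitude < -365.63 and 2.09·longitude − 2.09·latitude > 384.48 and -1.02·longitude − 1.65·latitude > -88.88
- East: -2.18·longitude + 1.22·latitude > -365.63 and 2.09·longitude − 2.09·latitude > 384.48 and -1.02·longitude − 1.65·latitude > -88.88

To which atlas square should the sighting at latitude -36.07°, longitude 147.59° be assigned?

-2.18·147.59 + 1.22·-36.07 = -365.752, which is < -365.63
2.09·147.59 − 2.09·-36.07 = 383.849, which is < 384.48
-1.02·147.59 − 1.65·-36.07 = -91.026, which is < -88.88
This sign pattern matches Lower.

Lower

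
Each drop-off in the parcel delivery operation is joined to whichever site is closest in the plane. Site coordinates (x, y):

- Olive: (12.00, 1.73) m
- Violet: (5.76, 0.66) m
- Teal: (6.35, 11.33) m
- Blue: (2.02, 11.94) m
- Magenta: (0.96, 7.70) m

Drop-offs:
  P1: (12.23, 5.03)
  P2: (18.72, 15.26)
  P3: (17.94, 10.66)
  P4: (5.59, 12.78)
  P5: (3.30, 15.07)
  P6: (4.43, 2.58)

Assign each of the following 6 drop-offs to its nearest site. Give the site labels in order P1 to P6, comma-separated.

P1 → Olive (d²=10.94)
P2 → Teal (d²=168.46)
P3 → Olive (d²=115.03)
P4 → Teal (d²=2.68)
P5 → Blue (d²=11.44)
P6 → Violet (d²=5.46)

Olive, Teal, Olive, Teal, Blue, Violet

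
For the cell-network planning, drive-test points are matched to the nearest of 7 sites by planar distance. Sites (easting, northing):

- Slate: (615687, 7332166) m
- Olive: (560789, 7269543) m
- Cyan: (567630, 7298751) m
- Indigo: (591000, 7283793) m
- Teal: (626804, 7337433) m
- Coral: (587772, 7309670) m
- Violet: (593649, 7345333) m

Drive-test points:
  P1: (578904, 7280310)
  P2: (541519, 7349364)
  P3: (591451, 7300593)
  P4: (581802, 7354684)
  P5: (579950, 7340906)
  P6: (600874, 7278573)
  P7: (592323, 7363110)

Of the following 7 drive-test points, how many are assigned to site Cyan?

P1 → Indigo
P2 → Violet
P3 → Coral
P4 → Violet
P5 → Violet
P6 → Indigo
P7 → Violet
0 of the 7 go to Cyan.

0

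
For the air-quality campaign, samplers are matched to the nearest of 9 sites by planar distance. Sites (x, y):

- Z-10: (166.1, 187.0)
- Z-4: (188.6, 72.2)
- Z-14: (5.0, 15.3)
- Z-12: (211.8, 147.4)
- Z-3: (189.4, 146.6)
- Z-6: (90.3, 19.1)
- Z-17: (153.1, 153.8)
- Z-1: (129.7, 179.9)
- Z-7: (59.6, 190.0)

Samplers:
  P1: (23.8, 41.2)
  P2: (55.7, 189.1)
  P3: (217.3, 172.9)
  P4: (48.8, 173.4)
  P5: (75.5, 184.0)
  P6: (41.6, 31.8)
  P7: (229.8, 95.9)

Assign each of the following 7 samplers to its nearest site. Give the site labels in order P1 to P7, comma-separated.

P1 → Z-14 (d²=1024.25)
P2 → Z-7 (d²=16.02)
P3 → Z-12 (d²=680.50)
P4 → Z-7 (d²=392.20)
P5 → Z-7 (d²=288.81)
P6 → Z-14 (d²=1611.81)
P7 → Z-4 (d²=2259.13)

Z-14, Z-7, Z-12, Z-7, Z-7, Z-14, Z-4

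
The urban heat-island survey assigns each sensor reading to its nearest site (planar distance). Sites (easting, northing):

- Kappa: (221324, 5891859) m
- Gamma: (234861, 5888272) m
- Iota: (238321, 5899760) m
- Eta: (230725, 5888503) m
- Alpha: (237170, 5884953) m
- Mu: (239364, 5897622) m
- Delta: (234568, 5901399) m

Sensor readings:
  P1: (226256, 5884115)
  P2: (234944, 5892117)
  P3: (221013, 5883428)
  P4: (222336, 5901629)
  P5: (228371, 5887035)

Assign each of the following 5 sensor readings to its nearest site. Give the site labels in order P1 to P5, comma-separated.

P1 → Eta (d²=39226505.00)
P2 → Gamma (d²=14790914.00)
P3 → Kappa (d²=71178482.00)
P4 → Kappa (d²=96477044.00)
P5 → Eta (d²=7696340.00)

Eta, Gamma, Kappa, Kappa, Eta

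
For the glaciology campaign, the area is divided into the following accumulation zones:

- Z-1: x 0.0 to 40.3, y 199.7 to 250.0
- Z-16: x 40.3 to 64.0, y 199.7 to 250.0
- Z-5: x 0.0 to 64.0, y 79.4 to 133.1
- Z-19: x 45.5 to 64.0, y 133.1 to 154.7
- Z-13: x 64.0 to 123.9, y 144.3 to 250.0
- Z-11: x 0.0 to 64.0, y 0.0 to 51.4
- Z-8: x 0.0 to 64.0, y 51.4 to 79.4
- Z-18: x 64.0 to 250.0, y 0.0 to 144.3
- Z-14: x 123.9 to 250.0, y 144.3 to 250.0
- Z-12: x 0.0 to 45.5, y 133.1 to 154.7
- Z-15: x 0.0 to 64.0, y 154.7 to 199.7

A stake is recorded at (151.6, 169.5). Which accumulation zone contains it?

Z-14

The point has x = 151.6 and y = 169.5.
Only Z-14 satisfies 123.9 ≤ x ≤ 250.0 and 144.3 ≤ y ≤ 250.0.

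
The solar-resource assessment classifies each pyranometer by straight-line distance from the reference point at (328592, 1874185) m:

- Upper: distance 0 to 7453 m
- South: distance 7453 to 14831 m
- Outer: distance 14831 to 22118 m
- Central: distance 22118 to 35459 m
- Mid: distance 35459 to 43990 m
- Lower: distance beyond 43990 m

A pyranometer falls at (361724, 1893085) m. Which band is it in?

Distance = √((361724−328592)² + (1893085−1874185)²) = √(1097729424.000 + 357210000.000) = 38143.668 m.
35459 ≤ 38143.668 < 43990 → Mid.

Mid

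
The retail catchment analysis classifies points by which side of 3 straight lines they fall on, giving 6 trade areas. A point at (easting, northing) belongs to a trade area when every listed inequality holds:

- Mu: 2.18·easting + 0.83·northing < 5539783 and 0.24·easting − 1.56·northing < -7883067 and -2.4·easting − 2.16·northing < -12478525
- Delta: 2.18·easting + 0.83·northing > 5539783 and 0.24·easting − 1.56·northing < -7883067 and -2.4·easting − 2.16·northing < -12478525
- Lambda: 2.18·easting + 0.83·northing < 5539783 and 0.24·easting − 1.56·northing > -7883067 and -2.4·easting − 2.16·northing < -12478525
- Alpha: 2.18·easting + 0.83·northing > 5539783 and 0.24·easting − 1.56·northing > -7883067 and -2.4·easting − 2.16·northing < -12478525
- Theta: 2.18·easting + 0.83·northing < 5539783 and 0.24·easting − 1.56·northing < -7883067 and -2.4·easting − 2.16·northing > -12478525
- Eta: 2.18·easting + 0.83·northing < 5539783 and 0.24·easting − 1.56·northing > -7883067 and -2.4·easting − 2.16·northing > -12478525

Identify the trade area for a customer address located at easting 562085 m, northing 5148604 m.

Theta

2.18·562085 + 0.83·5148604 = 5498686.620, which is < 5539783
0.24·562085 − 1.56·5148604 = -7896921.840, which is < -7883067
-2.4·562085 − 2.16·5148604 = -12469988.640, which is > -12478525
This sign pattern matches Theta.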